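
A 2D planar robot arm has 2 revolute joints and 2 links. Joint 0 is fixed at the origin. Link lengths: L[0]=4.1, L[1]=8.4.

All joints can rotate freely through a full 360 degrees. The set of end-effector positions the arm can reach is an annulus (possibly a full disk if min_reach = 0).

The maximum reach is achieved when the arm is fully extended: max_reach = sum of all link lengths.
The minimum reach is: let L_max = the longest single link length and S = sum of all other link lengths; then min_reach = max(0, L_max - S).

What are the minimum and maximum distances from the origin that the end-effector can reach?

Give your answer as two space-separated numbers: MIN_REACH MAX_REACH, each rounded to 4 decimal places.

Answer: 4.3000 12.5000

Derivation:
Link lengths: [4.1, 8.4]
max_reach = 4.1 + 8.4 = 12.5
L_max = max([4.1, 8.4]) = 8.4
S (sum of others) = 12.5 - 8.4 = 4.1
min_reach = max(0, 8.4 - 4.1) = max(0, 4.3) = 4.3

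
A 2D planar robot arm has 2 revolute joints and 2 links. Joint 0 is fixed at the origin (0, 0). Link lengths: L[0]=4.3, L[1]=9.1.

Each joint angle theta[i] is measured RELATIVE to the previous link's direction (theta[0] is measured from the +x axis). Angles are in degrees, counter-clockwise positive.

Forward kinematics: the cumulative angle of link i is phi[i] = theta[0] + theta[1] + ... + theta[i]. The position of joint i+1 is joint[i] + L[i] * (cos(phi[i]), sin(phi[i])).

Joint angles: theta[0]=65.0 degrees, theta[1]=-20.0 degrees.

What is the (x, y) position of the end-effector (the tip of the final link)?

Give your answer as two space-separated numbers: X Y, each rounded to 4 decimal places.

joint[0] = (0.0000, 0.0000)  (base)
link 0: phi[0] = 65 = 65 deg
  cos(65 deg) = 0.4226, sin(65 deg) = 0.9063
  joint[1] = (0.0000, 0.0000) + 4.3 * (0.4226, 0.9063) = (0.0000 + 1.8173, 0.0000 + 3.8971) = (1.8173, 3.8971)
link 1: phi[1] = 65 + -20 = 45 deg
  cos(45 deg) = 0.7071, sin(45 deg) = 0.7071
  joint[2] = (1.8173, 3.8971) + 9.1 * (0.7071, 0.7071) = (1.8173 + 6.4347, 3.8971 + 6.4347) = (8.2519, 10.3318)
End effector: (8.2519, 10.3318)

Answer: 8.2519 10.3318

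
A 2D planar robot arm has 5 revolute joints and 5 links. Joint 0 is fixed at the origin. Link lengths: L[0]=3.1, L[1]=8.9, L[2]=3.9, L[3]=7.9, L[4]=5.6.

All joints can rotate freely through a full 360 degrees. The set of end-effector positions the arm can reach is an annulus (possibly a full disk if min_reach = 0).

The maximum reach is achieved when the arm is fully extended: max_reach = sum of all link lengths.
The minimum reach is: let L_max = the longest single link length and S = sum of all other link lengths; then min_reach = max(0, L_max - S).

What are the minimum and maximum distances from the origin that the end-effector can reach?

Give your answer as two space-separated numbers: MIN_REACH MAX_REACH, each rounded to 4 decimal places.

Answer: 0.0000 29.4000

Derivation:
Link lengths: [3.1, 8.9, 3.9, 7.9, 5.6]
max_reach = 3.1 + 8.9 + 3.9 + 7.9 + 5.6 = 29.4
L_max = max([3.1, 8.9, 3.9, 7.9, 5.6]) = 8.9
S (sum of others) = 29.4 - 8.9 = 20.5
min_reach = max(0, 8.9 - 20.5) = max(0, -11.6) = 0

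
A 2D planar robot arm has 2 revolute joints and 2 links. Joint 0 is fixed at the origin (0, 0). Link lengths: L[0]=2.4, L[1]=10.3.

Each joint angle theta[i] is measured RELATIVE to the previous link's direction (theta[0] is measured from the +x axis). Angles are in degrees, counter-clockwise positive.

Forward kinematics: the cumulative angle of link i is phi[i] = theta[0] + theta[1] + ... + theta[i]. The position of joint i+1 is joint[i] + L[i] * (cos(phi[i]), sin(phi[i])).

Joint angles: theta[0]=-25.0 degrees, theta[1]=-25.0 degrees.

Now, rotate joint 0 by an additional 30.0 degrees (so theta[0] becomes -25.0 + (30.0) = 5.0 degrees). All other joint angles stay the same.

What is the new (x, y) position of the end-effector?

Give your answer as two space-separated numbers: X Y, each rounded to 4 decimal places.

joint[0] = (0.0000, 0.0000)  (base)
link 0: phi[0] = 5 = 5 deg
  cos(5 deg) = 0.9962, sin(5 deg) = 0.0872
  joint[1] = (0.0000, 0.0000) + 2.4 * (0.9962, 0.0872) = (0.0000 + 2.3909, 0.0000 + 0.2092) = (2.3909, 0.2092)
link 1: phi[1] = 5 + -25 = -20 deg
  cos(-20 deg) = 0.9397, sin(-20 deg) = -0.3420
  joint[2] = (2.3909, 0.2092) + 10.3 * (0.9397, -0.3420) = (2.3909 + 9.6788, 0.2092 + -3.5228) = (12.0697, -3.3136)
End effector: (12.0697, -3.3136)

Answer: 12.0697 -3.3136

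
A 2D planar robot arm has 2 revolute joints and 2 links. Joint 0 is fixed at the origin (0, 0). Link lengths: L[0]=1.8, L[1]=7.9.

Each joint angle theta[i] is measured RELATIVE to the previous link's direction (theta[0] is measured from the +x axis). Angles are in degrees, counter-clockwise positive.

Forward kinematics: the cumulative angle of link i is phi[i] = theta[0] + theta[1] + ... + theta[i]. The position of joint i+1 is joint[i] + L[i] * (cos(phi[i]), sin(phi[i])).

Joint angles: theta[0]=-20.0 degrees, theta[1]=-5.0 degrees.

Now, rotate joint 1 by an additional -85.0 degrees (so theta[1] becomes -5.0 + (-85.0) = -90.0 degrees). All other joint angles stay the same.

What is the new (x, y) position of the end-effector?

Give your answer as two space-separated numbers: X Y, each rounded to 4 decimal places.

Answer: -1.0105 -8.0392

Derivation:
joint[0] = (0.0000, 0.0000)  (base)
link 0: phi[0] = -20 = -20 deg
  cos(-20 deg) = 0.9397, sin(-20 deg) = -0.3420
  joint[1] = (0.0000, 0.0000) + 1.8 * (0.9397, -0.3420) = (0.0000 + 1.6914, 0.0000 + -0.6156) = (1.6914, -0.6156)
link 1: phi[1] = -20 + -90 = -110 deg
  cos(-110 deg) = -0.3420, sin(-110 deg) = -0.9397
  joint[2] = (1.6914, -0.6156) + 7.9 * (-0.3420, -0.9397) = (1.6914 + -2.7020, -0.6156 + -7.4236) = (-1.0105, -8.0392)
End effector: (-1.0105, -8.0392)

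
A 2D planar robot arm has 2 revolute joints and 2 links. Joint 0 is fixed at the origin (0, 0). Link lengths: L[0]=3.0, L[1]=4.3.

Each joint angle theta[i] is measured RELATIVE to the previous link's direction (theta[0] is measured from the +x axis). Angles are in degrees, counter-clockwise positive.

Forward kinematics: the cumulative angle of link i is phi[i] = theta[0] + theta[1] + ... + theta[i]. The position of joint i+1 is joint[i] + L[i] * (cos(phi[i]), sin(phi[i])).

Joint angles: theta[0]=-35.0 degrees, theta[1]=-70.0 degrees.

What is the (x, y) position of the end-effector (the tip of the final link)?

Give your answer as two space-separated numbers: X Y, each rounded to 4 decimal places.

Answer: 1.3445 -5.8742

Derivation:
joint[0] = (0.0000, 0.0000)  (base)
link 0: phi[0] = -35 = -35 deg
  cos(-35 deg) = 0.8192, sin(-35 deg) = -0.5736
  joint[1] = (0.0000, 0.0000) + 3 * (0.8192, -0.5736) = (0.0000 + 2.4575, 0.0000 + -1.7207) = (2.4575, -1.7207)
link 1: phi[1] = -35 + -70 = -105 deg
  cos(-105 deg) = -0.2588, sin(-105 deg) = -0.9659
  joint[2] = (2.4575, -1.7207) + 4.3 * (-0.2588, -0.9659) = (2.4575 + -1.1129, -1.7207 + -4.1535) = (1.3445, -5.8742)
End effector: (1.3445, -5.8742)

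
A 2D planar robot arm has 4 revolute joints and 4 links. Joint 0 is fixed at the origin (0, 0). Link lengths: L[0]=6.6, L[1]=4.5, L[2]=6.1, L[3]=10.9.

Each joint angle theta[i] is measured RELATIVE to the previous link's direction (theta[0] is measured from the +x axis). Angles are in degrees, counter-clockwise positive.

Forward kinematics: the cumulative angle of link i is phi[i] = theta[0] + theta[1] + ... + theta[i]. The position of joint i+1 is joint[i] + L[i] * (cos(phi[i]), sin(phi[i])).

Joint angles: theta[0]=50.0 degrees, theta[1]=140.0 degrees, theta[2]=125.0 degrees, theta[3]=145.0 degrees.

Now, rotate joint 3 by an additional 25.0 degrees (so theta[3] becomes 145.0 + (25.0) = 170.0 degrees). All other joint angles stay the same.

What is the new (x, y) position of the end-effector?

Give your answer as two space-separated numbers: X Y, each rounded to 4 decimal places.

Answer: -2.1279 8.8899

Derivation:
joint[0] = (0.0000, 0.0000)  (base)
link 0: phi[0] = 50 = 50 deg
  cos(50 deg) = 0.6428, sin(50 deg) = 0.7660
  joint[1] = (0.0000, 0.0000) + 6.6 * (0.6428, 0.7660) = (0.0000 + 4.2424, 0.0000 + 5.0559) = (4.2424, 5.0559)
link 1: phi[1] = 50 + 140 = 190 deg
  cos(190 deg) = -0.9848, sin(190 deg) = -0.1736
  joint[2] = (4.2424, 5.0559) + 4.5 * (-0.9848, -0.1736) = (4.2424 + -4.4316, 5.0559 + -0.7814) = (-0.1892, 4.2745)
link 2: phi[2] = 50 + 140 + 125 = 315 deg
  cos(315 deg) = 0.7071, sin(315 deg) = -0.7071
  joint[3] = (-0.1892, 4.2745) + 6.1 * (0.7071, -0.7071) = (-0.1892 + 4.3134, 4.2745 + -4.3134) = (4.1241, -0.0389)
link 3: phi[3] = 50 + 140 + 125 + 170 = 485 deg
  cos(485 deg) = -0.5736, sin(485 deg) = 0.8192
  joint[4] = (4.1241, -0.0389) + 10.9 * (-0.5736, 0.8192) = (4.1241 + -6.2520, -0.0389 + 8.9288) = (-2.1279, 8.8899)
End effector: (-2.1279, 8.8899)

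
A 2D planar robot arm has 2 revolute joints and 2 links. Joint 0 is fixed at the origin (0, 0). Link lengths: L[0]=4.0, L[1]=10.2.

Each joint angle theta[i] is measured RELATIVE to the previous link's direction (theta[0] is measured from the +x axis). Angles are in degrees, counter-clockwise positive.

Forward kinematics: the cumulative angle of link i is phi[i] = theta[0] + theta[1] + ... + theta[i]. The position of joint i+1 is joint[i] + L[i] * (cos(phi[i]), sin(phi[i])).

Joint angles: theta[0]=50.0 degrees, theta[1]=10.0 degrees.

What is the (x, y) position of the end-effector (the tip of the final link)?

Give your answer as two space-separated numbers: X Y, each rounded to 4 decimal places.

Answer: 7.6712 11.8976

Derivation:
joint[0] = (0.0000, 0.0000)  (base)
link 0: phi[0] = 50 = 50 deg
  cos(50 deg) = 0.6428, sin(50 deg) = 0.7660
  joint[1] = (0.0000, 0.0000) + 4 * (0.6428, 0.7660) = (0.0000 + 2.5712, 0.0000 + 3.0642) = (2.5712, 3.0642)
link 1: phi[1] = 50 + 10 = 60 deg
  cos(60 deg) = 0.5000, sin(60 deg) = 0.8660
  joint[2] = (2.5712, 3.0642) + 10.2 * (0.5000, 0.8660) = (2.5712 + 5.1000, 3.0642 + 8.8335) = (7.6712, 11.8976)
End effector: (7.6712, 11.8976)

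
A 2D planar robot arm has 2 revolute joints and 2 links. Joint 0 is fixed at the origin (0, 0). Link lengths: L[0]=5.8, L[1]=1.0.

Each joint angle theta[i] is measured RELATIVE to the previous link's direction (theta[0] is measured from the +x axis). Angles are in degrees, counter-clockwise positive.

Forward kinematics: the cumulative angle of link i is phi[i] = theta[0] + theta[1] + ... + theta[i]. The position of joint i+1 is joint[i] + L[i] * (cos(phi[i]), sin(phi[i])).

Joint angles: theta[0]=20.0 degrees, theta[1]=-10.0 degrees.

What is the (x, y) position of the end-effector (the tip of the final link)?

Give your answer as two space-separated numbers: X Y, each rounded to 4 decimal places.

joint[0] = (0.0000, 0.0000)  (base)
link 0: phi[0] = 20 = 20 deg
  cos(20 deg) = 0.9397, sin(20 deg) = 0.3420
  joint[1] = (0.0000, 0.0000) + 5.8 * (0.9397, 0.3420) = (0.0000 + 5.4502, 0.0000 + 1.9837) = (5.4502, 1.9837)
link 1: phi[1] = 20 + -10 = 10 deg
  cos(10 deg) = 0.9848, sin(10 deg) = 0.1736
  joint[2] = (5.4502, 1.9837) + 1 * (0.9848, 0.1736) = (5.4502 + 0.9848, 1.9837 + 0.1736) = (6.4350, 2.1574)
End effector: (6.4350, 2.1574)

Answer: 6.4350 2.1574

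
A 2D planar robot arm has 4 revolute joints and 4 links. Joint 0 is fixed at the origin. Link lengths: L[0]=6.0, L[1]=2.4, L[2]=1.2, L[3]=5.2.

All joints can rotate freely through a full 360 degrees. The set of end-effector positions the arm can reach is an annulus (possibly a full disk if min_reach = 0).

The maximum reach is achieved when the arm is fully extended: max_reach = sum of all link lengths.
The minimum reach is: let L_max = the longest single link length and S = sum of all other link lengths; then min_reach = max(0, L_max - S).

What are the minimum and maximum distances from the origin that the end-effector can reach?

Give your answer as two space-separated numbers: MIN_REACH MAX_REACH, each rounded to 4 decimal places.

Answer: 0.0000 14.8000

Derivation:
Link lengths: [6.0, 2.4, 1.2, 5.2]
max_reach = 6 + 2.4 + 1.2 + 5.2 = 14.8
L_max = max([6.0, 2.4, 1.2, 5.2]) = 6
S (sum of others) = 14.8 - 6 = 8.8
min_reach = max(0, 6 - 8.8) = max(0, -2.8) = 0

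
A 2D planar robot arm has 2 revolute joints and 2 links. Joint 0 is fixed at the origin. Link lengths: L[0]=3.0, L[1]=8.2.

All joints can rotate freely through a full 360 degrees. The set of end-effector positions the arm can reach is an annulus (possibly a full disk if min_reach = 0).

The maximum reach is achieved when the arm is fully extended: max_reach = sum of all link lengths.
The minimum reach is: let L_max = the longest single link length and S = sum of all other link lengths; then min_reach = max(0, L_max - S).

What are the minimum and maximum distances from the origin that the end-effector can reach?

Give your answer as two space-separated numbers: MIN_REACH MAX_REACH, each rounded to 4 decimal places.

Link lengths: [3.0, 8.2]
max_reach = 3 + 8.2 = 11.2
L_max = max([3.0, 8.2]) = 8.2
S (sum of others) = 11.2 - 8.2 = 3
min_reach = max(0, 8.2 - 3) = max(0, 5.2) = 5.2

Answer: 5.2000 11.2000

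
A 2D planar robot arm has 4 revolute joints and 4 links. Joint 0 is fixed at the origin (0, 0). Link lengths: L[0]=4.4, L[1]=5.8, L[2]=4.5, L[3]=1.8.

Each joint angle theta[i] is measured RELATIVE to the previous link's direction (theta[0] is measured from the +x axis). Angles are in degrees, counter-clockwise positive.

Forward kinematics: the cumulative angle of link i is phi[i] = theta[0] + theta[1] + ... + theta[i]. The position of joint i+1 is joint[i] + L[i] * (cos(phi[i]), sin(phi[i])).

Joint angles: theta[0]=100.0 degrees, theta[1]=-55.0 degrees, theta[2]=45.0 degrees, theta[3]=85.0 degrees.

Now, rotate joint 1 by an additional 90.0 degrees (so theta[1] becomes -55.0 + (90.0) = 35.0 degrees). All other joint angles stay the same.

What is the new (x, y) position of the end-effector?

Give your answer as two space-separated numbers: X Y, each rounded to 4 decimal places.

joint[0] = (0.0000, 0.0000)  (base)
link 0: phi[0] = 100 = 100 deg
  cos(100 deg) = -0.1736, sin(100 deg) = 0.9848
  joint[1] = (0.0000, 0.0000) + 4.4 * (-0.1736, 0.9848) = (0.0000 + -0.7641, 0.0000 + 4.3332) = (-0.7641, 4.3332)
link 1: phi[1] = 100 + 35 = 135 deg
  cos(135 deg) = -0.7071, sin(135 deg) = 0.7071
  joint[2] = (-0.7641, 4.3332) + 5.8 * (-0.7071, 0.7071) = (-0.7641 + -4.1012, 4.3332 + 4.1012) = (-4.8653, 8.4344)
link 2: phi[2] = 100 + 35 + 45 = 180 deg
  cos(180 deg) = -1.0000, sin(180 deg) = 0.0000
  joint[3] = (-4.8653, 8.4344) + 4.5 * (-1.0000, 0.0000) = (-4.8653 + -4.5000, 8.4344 + 0.0000) = (-9.3653, 8.4344)
link 3: phi[3] = 100 + 35 + 45 + 85 = 265 deg
  cos(265 deg) = -0.0872, sin(265 deg) = -0.9962
  joint[4] = (-9.3653, 8.4344) + 1.8 * (-0.0872, -0.9962) = (-9.3653 + -0.1569, 8.4344 + -1.7932) = (-9.5222, 6.6412)
End effector: (-9.5222, 6.6412)

Answer: -9.5222 6.6412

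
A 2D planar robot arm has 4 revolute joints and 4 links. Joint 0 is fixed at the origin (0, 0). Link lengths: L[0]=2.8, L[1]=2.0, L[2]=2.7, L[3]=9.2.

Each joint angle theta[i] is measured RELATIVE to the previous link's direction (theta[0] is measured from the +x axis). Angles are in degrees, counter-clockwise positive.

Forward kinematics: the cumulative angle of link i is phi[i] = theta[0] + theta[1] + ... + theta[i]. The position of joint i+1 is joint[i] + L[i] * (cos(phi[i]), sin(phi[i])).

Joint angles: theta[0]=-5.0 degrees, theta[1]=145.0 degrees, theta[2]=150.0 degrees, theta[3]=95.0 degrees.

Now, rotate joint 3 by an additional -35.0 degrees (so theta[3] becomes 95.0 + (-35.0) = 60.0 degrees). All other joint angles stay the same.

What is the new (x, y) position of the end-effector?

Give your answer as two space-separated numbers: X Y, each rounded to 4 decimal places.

joint[0] = (0.0000, 0.0000)  (base)
link 0: phi[0] = -5 = -5 deg
  cos(-5 deg) = 0.9962, sin(-5 deg) = -0.0872
  joint[1] = (0.0000, 0.0000) + 2.8 * (0.9962, -0.0872) = (0.0000 + 2.7893, 0.0000 + -0.2440) = (2.7893, -0.2440)
link 1: phi[1] = -5 + 145 = 140 deg
  cos(140 deg) = -0.7660, sin(140 deg) = 0.6428
  joint[2] = (2.7893, -0.2440) + 2 * (-0.7660, 0.6428) = (2.7893 + -1.5321, -0.2440 + 1.2856) = (1.2573, 1.0415)
link 2: phi[2] = -5 + 145 + 150 = 290 deg
  cos(290 deg) = 0.3420, sin(290 deg) = -0.9397
  joint[3] = (1.2573, 1.0415) + 2.7 * (0.3420, -0.9397) = (1.2573 + 0.9235, 1.0415 + -2.5372) = (2.1807, -1.4956)
link 3: phi[3] = -5 + 145 + 150 + 60 = 350 deg
  cos(350 deg) = 0.9848, sin(350 deg) = -0.1736
  joint[4] = (2.1807, -1.4956) + 9.2 * (0.9848, -0.1736) = (2.1807 + 9.0602, -1.4956 + -1.5976) = (11.2409, -3.0932)
End effector: (11.2409, -3.0932)

Answer: 11.2409 -3.0932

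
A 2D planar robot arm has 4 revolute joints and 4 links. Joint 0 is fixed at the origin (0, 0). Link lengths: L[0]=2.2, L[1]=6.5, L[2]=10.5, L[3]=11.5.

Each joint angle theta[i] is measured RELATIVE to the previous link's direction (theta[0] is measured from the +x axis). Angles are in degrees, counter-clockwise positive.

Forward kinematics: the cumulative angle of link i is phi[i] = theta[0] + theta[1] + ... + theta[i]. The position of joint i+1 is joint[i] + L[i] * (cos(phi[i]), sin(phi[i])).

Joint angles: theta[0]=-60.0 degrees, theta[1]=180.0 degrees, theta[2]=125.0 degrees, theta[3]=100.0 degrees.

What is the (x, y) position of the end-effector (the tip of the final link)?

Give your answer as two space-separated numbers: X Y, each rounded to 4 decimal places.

Answer: 4.5207 -8.7687

Derivation:
joint[0] = (0.0000, 0.0000)  (base)
link 0: phi[0] = -60 = -60 deg
  cos(-60 deg) = 0.5000, sin(-60 deg) = -0.8660
  joint[1] = (0.0000, 0.0000) + 2.2 * (0.5000, -0.8660) = (0.0000 + 1.1000, 0.0000 + -1.9053) = (1.1000, -1.9053)
link 1: phi[1] = -60 + 180 = 120 deg
  cos(120 deg) = -0.5000, sin(120 deg) = 0.8660
  joint[2] = (1.1000, -1.9053) + 6.5 * (-0.5000, 0.8660) = (1.1000 + -3.2500, -1.9053 + 5.6292) = (-2.1500, 3.7239)
link 2: phi[2] = -60 + 180 + 125 = 245 deg
  cos(245 deg) = -0.4226, sin(245 deg) = -0.9063
  joint[3] = (-2.1500, 3.7239) + 10.5 * (-0.4226, -0.9063) = (-2.1500 + -4.4375, 3.7239 + -9.5162) = (-6.5875, -5.7923)
link 3: phi[3] = -60 + 180 + 125 + 100 = 345 deg
  cos(345 deg) = 0.9659, sin(345 deg) = -0.2588
  joint[4] = (-6.5875, -5.7923) + 11.5 * (0.9659, -0.2588) = (-6.5875 + 11.1081, -5.7923 + -2.9764) = (4.5207, -8.7687)
End effector: (4.5207, -8.7687)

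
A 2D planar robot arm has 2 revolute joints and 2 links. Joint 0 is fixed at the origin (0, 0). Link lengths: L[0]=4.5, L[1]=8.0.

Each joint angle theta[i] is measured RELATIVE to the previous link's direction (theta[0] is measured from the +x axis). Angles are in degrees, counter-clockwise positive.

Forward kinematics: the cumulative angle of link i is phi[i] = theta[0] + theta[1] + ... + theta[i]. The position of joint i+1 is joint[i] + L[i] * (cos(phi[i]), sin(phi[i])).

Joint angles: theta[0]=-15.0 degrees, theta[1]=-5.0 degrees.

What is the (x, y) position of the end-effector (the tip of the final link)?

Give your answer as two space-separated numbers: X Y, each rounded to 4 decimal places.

Answer: 11.8642 -3.9008

Derivation:
joint[0] = (0.0000, 0.0000)  (base)
link 0: phi[0] = -15 = -15 deg
  cos(-15 deg) = 0.9659, sin(-15 deg) = -0.2588
  joint[1] = (0.0000, 0.0000) + 4.5 * (0.9659, -0.2588) = (0.0000 + 4.3467, 0.0000 + -1.1647) = (4.3467, -1.1647)
link 1: phi[1] = -15 + -5 = -20 deg
  cos(-20 deg) = 0.9397, sin(-20 deg) = -0.3420
  joint[2] = (4.3467, -1.1647) + 8 * (0.9397, -0.3420) = (4.3467 + 7.5175, -1.1647 + -2.7362) = (11.8642, -3.9008)
End effector: (11.8642, -3.9008)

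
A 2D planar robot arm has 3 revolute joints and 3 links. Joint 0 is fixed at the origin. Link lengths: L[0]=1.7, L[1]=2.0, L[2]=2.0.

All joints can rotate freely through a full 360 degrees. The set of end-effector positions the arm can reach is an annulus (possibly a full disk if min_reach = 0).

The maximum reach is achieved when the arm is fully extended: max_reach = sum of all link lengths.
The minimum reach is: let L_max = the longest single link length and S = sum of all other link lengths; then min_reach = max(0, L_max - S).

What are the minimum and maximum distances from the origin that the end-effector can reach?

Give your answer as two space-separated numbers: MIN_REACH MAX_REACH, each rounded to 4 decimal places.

Answer: 0.0000 5.7000

Derivation:
Link lengths: [1.7, 2.0, 2.0]
max_reach = 1.7 + 2 + 2 = 5.7
L_max = max([1.7, 2.0, 2.0]) = 2
S (sum of others) = 5.7 - 2 = 3.7
min_reach = max(0, 2 - 3.7) = max(0, -1.7) = 0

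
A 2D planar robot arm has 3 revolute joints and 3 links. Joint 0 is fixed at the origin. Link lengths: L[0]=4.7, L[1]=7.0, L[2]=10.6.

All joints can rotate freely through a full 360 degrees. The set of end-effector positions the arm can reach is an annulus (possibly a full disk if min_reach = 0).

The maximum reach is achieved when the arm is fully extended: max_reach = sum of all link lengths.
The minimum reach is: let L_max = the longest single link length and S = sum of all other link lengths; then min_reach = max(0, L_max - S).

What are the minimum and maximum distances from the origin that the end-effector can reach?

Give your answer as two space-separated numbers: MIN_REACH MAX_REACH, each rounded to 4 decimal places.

Answer: 0.0000 22.3000

Derivation:
Link lengths: [4.7, 7.0, 10.6]
max_reach = 4.7 + 7 + 10.6 = 22.3
L_max = max([4.7, 7.0, 10.6]) = 10.6
S (sum of others) = 22.3 - 10.6 = 11.7
min_reach = max(0, 10.6 - 11.7) = max(0, -1.1) = 0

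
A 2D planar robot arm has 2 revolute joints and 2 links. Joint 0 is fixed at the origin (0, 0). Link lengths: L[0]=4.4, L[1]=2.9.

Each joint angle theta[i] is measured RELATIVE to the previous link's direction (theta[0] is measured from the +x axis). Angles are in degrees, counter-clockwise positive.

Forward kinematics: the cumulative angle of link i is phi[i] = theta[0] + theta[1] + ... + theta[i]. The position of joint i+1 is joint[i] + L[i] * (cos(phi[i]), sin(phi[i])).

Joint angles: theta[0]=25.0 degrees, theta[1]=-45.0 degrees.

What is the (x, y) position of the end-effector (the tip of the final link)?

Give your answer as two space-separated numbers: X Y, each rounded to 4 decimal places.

joint[0] = (0.0000, 0.0000)  (base)
link 0: phi[0] = 25 = 25 deg
  cos(25 deg) = 0.9063, sin(25 deg) = 0.4226
  joint[1] = (0.0000, 0.0000) + 4.4 * (0.9063, 0.4226) = (0.0000 + 3.9878, 0.0000 + 1.8595) = (3.9878, 1.8595)
link 1: phi[1] = 25 + -45 = -20 deg
  cos(-20 deg) = 0.9397, sin(-20 deg) = -0.3420
  joint[2] = (3.9878, 1.8595) + 2.9 * (0.9397, -0.3420) = (3.9878 + 2.7251, 1.8595 + -0.9919) = (6.7129, 0.8677)
End effector: (6.7129, 0.8677)

Answer: 6.7129 0.8677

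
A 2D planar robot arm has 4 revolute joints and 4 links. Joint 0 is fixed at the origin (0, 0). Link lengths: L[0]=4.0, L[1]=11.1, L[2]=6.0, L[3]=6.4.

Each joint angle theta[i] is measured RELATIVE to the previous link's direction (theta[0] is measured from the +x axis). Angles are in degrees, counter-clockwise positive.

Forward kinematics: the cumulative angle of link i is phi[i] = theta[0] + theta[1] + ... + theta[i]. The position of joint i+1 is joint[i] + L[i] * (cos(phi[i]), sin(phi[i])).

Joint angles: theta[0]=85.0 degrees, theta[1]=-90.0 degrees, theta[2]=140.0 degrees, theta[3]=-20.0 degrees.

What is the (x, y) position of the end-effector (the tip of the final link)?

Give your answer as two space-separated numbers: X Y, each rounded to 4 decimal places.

joint[0] = (0.0000, 0.0000)  (base)
link 0: phi[0] = 85 = 85 deg
  cos(85 deg) = 0.0872, sin(85 deg) = 0.9962
  joint[1] = (0.0000, 0.0000) + 4 * (0.0872, 0.9962) = (0.0000 + 0.3486, 0.0000 + 3.9848) = (0.3486, 3.9848)
link 1: phi[1] = 85 + -90 = -5 deg
  cos(-5 deg) = 0.9962, sin(-5 deg) = -0.0872
  joint[2] = (0.3486, 3.9848) + 11.1 * (0.9962, -0.0872) = (0.3486 + 11.0578, 3.9848 + -0.9674) = (11.4064, 3.0174)
link 2: phi[2] = 85 + -90 + 140 = 135 deg
  cos(135 deg) = -0.7071, sin(135 deg) = 0.7071
  joint[3] = (11.4064, 3.0174) + 6 * (-0.7071, 0.7071) = (11.4064 + -4.2426, 3.0174 + 4.2426) = (7.1637, 7.2600)
link 3: phi[3] = 85 + -90 + 140 + -20 = 115 deg
  cos(115 deg) = -0.4226, sin(115 deg) = 0.9063
  joint[4] = (7.1637, 7.2600) + 6.4 * (-0.4226, 0.9063) = (7.1637 + -2.7048, 7.2600 + 5.8004) = (4.4590, 13.0604)
End effector: (4.4590, 13.0604)

Answer: 4.4590 13.0604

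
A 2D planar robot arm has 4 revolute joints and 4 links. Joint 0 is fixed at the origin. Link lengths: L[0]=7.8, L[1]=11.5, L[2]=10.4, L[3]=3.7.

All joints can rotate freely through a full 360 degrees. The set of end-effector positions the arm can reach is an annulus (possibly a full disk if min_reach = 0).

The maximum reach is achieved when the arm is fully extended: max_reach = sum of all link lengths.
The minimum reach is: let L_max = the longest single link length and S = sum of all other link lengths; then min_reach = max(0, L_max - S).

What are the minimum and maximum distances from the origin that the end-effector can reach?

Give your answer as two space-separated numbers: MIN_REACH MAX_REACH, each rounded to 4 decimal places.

Link lengths: [7.8, 11.5, 10.4, 3.7]
max_reach = 7.8 + 11.5 + 10.4 + 3.7 = 33.4
L_max = max([7.8, 11.5, 10.4, 3.7]) = 11.5
S (sum of others) = 33.4 - 11.5 = 21.9
min_reach = max(0, 11.5 - 21.9) = max(0, -10.4) = 0

Answer: 0.0000 33.4000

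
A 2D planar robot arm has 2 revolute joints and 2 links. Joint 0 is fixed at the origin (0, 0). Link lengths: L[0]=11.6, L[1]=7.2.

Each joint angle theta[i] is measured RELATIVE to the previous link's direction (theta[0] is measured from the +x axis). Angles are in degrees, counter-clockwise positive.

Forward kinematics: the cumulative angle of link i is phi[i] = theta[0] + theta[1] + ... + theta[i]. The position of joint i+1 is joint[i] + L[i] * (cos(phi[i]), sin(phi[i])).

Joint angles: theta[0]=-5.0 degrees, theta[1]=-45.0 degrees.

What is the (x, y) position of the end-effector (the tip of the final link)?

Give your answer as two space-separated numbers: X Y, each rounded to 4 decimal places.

joint[0] = (0.0000, 0.0000)  (base)
link 0: phi[0] = -5 = -5 deg
  cos(-5 deg) = 0.9962, sin(-5 deg) = -0.0872
  joint[1] = (0.0000, 0.0000) + 11.6 * (0.9962, -0.0872) = (0.0000 + 11.5559, 0.0000 + -1.0110) = (11.5559, -1.0110)
link 1: phi[1] = -5 + -45 = -50 deg
  cos(-50 deg) = 0.6428, sin(-50 deg) = -0.7660
  joint[2] = (11.5559, -1.0110) + 7.2 * (0.6428, -0.7660) = (11.5559 + 4.6281, -1.0110 + -5.5155) = (16.1839, -6.5265)
End effector: (16.1839, -6.5265)

Answer: 16.1839 -6.5265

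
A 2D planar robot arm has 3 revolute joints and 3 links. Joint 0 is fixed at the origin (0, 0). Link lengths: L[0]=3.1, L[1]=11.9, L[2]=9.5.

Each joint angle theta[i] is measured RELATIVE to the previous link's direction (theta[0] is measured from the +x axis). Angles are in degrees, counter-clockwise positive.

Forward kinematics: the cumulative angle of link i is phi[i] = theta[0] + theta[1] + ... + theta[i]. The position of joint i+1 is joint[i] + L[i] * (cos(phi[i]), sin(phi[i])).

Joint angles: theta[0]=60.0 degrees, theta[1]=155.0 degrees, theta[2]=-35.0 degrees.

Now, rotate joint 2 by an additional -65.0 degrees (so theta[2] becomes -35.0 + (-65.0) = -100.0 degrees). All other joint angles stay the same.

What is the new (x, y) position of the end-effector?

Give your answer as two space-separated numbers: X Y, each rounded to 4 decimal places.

joint[0] = (0.0000, 0.0000)  (base)
link 0: phi[0] = 60 = 60 deg
  cos(60 deg) = 0.5000, sin(60 deg) = 0.8660
  joint[1] = (0.0000, 0.0000) + 3.1 * (0.5000, 0.8660) = (0.0000 + 1.5500, 0.0000 + 2.6847) = (1.5500, 2.6847)
link 1: phi[1] = 60 + 155 = 215 deg
  cos(215 deg) = -0.8192, sin(215 deg) = -0.5736
  joint[2] = (1.5500, 2.6847) + 11.9 * (-0.8192, -0.5736) = (1.5500 + -9.7479, 2.6847 + -6.8256) = (-8.1979, -4.1409)
link 2: phi[2] = 60 + 155 + -100 = 115 deg
  cos(115 deg) = -0.4226, sin(115 deg) = 0.9063
  joint[3] = (-8.1979, -4.1409) + 9.5 * (-0.4226, 0.9063) = (-8.1979 + -4.0149, -4.1409 + 8.6099) = (-12.2128, 4.4690)
End effector: (-12.2128, 4.4690)

Answer: -12.2128 4.4690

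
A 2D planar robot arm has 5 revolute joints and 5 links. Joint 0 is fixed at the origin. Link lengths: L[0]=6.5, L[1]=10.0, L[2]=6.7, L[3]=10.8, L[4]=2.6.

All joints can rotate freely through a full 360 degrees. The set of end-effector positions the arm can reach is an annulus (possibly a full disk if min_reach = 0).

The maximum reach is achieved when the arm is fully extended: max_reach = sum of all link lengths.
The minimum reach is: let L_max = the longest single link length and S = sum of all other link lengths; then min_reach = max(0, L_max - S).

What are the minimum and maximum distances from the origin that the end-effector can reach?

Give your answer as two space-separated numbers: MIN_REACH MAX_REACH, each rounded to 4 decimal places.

Answer: 0.0000 36.6000

Derivation:
Link lengths: [6.5, 10.0, 6.7, 10.8, 2.6]
max_reach = 6.5 + 10 + 6.7 + 10.8 + 2.6 = 36.6
L_max = max([6.5, 10.0, 6.7, 10.8, 2.6]) = 10.8
S (sum of others) = 36.6 - 10.8 = 25.8
min_reach = max(0, 10.8 - 25.8) = max(0, -15) = 0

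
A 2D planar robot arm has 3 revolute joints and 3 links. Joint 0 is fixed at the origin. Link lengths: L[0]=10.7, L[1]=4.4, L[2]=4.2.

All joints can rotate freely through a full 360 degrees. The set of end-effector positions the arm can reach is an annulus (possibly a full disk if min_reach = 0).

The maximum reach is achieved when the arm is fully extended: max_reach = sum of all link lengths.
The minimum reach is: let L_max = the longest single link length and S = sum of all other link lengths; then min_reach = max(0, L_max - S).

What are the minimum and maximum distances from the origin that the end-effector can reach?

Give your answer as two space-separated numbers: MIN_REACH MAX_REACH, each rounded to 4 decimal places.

Answer: 2.1000 19.3000

Derivation:
Link lengths: [10.7, 4.4, 4.2]
max_reach = 10.7 + 4.4 + 4.2 = 19.3
L_max = max([10.7, 4.4, 4.2]) = 10.7
S (sum of others) = 19.3 - 10.7 = 8.6
min_reach = max(0, 10.7 - 8.6) = max(0, 2.1) = 2.1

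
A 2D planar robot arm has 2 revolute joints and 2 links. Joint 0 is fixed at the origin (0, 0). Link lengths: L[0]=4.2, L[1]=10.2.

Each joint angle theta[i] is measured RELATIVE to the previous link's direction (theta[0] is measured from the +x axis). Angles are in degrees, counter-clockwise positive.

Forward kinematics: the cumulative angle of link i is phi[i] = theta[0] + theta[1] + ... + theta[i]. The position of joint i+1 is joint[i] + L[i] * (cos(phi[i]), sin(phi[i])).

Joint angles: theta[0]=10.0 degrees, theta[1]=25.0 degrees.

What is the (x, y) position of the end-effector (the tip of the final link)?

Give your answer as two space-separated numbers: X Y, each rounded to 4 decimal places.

Answer: 12.4915 6.5798

Derivation:
joint[0] = (0.0000, 0.0000)  (base)
link 0: phi[0] = 10 = 10 deg
  cos(10 deg) = 0.9848, sin(10 deg) = 0.1736
  joint[1] = (0.0000, 0.0000) + 4.2 * (0.9848, 0.1736) = (0.0000 + 4.1362, 0.0000 + 0.7293) = (4.1362, 0.7293)
link 1: phi[1] = 10 + 25 = 35 deg
  cos(35 deg) = 0.8192, sin(35 deg) = 0.5736
  joint[2] = (4.1362, 0.7293) + 10.2 * (0.8192, 0.5736) = (4.1362 + 8.3554, 0.7293 + 5.8505) = (12.4915, 6.5798)
End effector: (12.4915, 6.5798)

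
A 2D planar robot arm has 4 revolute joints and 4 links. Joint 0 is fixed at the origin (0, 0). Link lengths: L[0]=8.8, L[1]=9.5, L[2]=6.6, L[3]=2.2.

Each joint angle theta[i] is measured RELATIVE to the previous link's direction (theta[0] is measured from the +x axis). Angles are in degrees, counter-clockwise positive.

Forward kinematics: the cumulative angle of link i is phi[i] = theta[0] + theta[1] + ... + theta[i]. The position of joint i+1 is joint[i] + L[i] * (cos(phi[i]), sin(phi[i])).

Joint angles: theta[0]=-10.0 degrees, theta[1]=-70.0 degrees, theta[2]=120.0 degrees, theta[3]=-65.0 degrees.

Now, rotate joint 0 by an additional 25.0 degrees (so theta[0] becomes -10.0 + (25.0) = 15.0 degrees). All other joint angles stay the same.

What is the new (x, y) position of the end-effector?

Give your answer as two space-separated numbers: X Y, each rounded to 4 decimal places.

joint[0] = (0.0000, 0.0000)  (base)
link 0: phi[0] = 15 = 15 deg
  cos(15 deg) = 0.9659, sin(15 deg) = 0.2588
  joint[1] = (0.0000, 0.0000) + 8.8 * (0.9659, 0.2588) = (0.0000 + 8.5001, 0.0000 + 2.2776) = (8.5001, 2.2776)
link 1: phi[1] = 15 + -70 = -55 deg
  cos(-55 deg) = 0.5736, sin(-55 deg) = -0.8192
  joint[2] = (8.5001, 2.2776) + 9.5 * (0.5736, -0.8192) = (8.5001 + 5.4490, 2.2776 + -7.7819) = (13.9491, -5.5043)
link 2: phi[2] = 15 + -70 + 120 = 65 deg
  cos(65 deg) = 0.4226, sin(65 deg) = 0.9063
  joint[3] = (13.9491, -5.5043) + 6.6 * (0.4226, 0.9063) = (13.9491 + 2.7893, -5.5043 + 5.9816) = (16.7384, 0.4773)
link 3: phi[3] = 15 + -70 + 120 + -65 = 0 deg
  cos(0 deg) = 1.0000, sin(0 deg) = 0.0000
  joint[4] = (16.7384, 0.4773) + 2.2 * (1.0000, 0.0000) = (16.7384 + 2.2000, 0.4773 + 0.0000) = (18.9384, 0.4773)
End effector: (18.9384, 0.4773)

Answer: 18.9384 0.4773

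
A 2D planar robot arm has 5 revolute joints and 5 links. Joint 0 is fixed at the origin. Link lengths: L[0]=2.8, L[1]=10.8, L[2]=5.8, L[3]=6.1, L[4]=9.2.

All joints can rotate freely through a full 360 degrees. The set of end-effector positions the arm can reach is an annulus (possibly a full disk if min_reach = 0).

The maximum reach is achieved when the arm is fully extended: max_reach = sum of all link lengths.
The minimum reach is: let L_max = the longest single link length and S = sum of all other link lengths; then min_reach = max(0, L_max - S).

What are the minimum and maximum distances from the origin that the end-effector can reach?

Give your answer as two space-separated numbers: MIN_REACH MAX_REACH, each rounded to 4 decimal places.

Answer: 0.0000 34.7000

Derivation:
Link lengths: [2.8, 10.8, 5.8, 6.1, 9.2]
max_reach = 2.8 + 10.8 + 5.8 + 6.1 + 9.2 = 34.7
L_max = max([2.8, 10.8, 5.8, 6.1, 9.2]) = 10.8
S (sum of others) = 34.7 - 10.8 = 23.9
min_reach = max(0, 10.8 - 23.9) = max(0, -13.1) = 0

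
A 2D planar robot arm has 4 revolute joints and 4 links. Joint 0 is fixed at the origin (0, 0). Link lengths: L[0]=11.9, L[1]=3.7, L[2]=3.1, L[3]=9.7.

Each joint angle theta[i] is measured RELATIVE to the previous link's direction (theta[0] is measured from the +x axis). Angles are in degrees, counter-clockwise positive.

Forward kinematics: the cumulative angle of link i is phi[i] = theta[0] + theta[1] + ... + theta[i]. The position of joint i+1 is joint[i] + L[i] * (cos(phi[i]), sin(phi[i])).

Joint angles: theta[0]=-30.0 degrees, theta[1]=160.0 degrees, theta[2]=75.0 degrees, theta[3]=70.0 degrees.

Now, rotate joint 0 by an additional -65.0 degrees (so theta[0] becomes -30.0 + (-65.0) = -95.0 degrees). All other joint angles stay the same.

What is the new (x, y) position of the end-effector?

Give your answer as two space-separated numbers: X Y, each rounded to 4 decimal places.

Answer: -10.2486 -11.3587

Derivation:
joint[0] = (0.0000, 0.0000)  (base)
link 0: phi[0] = -95 = -95 deg
  cos(-95 deg) = -0.0872, sin(-95 deg) = -0.9962
  joint[1] = (0.0000, 0.0000) + 11.9 * (-0.0872, -0.9962) = (0.0000 + -1.0372, 0.0000 + -11.8547) = (-1.0372, -11.8547)
link 1: phi[1] = -95 + 160 = 65 deg
  cos(65 deg) = 0.4226, sin(65 deg) = 0.9063
  joint[2] = (-1.0372, -11.8547) + 3.7 * (0.4226, 0.9063) = (-1.0372 + 1.5637, -11.8547 + 3.3533) = (0.5265, -8.5014)
link 2: phi[2] = -95 + 160 + 75 = 140 deg
  cos(140 deg) = -0.7660, sin(140 deg) = 0.6428
  joint[3] = (0.5265, -8.5014) + 3.1 * (-0.7660, 0.6428) = (0.5265 + -2.3747, -8.5014 + 1.9926) = (-1.8482, -6.5087)
link 3: phi[3] = -95 + 160 + 75 + 70 = 210 deg
  cos(210 deg) = -0.8660, sin(210 deg) = -0.5000
  joint[4] = (-1.8482, -6.5087) + 9.7 * (-0.8660, -0.5000) = (-1.8482 + -8.4004, -6.5087 + -4.8500) = (-10.2486, -11.3587)
End effector: (-10.2486, -11.3587)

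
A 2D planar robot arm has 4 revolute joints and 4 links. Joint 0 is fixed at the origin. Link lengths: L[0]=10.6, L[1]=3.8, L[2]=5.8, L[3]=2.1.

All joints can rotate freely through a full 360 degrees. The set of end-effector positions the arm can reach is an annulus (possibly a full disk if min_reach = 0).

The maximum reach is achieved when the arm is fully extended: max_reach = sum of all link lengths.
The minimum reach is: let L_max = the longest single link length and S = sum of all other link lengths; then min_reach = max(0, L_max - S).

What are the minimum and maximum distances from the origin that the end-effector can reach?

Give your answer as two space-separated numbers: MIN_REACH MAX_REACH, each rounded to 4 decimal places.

Link lengths: [10.6, 3.8, 5.8, 2.1]
max_reach = 10.6 + 3.8 + 5.8 + 2.1 = 22.3
L_max = max([10.6, 3.8, 5.8, 2.1]) = 10.6
S (sum of others) = 22.3 - 10.6 = 11.7
min_reach = max(0, 10.6 - 11.7) = max(0, -1.1) = 0

Answer: 0.0000 22.3000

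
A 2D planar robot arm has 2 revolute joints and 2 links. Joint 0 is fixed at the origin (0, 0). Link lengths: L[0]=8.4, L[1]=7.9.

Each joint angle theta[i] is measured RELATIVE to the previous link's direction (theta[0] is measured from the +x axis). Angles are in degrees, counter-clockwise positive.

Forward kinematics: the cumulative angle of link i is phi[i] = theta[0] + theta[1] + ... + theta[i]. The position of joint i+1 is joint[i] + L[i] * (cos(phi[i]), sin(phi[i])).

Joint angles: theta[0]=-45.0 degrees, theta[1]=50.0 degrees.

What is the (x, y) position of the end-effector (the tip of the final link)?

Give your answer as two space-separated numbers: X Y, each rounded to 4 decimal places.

joint[0] = (0.0000, 0.0000)  (base)
link 0: phi[0] = -45 = -45 deg
  cos(-45 deg) = 0.7071, sin(-45 deg) = -0.7071
  joint[1] = (0.0000, 0.0000) + 8.4 * (0.7071, -0.7071) = (0.0000 + 5.9397, 0.0000 + -5.9397) = (5.9397, -5.9397)
link 1: phi[1] = -45 + 50 = 5 deg
  cos(5 deg) = 0.9962, sin(5 deg) = 0.0872
  joint[2] = (5.9397, -5.9397) + 7.9 * (0.9962, 0.0872) = (5.9397 + 7.8699, -5.9397 + 0.6885) = (13.8096, -5.2512)
End effector: (13.8096, -5.2512)

Answer: 13.8096 -5.2512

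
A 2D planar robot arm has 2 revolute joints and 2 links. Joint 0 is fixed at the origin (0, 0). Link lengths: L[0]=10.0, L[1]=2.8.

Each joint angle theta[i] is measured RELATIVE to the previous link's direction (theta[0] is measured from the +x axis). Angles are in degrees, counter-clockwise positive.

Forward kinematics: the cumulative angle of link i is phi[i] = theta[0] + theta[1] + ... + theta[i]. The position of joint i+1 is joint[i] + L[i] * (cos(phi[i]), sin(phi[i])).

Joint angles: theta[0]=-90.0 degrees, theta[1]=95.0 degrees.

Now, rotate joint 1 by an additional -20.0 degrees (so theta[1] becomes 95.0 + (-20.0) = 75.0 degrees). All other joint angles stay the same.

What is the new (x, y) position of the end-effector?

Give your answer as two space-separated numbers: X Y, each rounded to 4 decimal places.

Answer: 2.7046 -10.7247

Derivation:
joint[0] = (0.0000, 0.0000)  (base)
link 0: phi[0] = -90 = -90 deg
  cos(-90 deg) = 0.0000, sin(-90 deg) = -1.0000
  joint[1] = (0.0000, 0.0000) + 10 * (0.0000, -1.0000) = (0.0000 + 0.0000, 0.0000 + -10.0000) = (0.0000, -10.0000)
link 1: phi[1] = -90 + 75 = -15 deg
  cos(-15 deg) = 0.9659, sin(-15 deg) = -0.2588
  joint[2] = (0.0000, -10.0000) + 2.8 * (0.9659, -0.2588) = (0.0000 + 2.7046, -10.0000 + -0.7247) = (2.7046, -10.7247)
End effector: (2.7046, -10.7247)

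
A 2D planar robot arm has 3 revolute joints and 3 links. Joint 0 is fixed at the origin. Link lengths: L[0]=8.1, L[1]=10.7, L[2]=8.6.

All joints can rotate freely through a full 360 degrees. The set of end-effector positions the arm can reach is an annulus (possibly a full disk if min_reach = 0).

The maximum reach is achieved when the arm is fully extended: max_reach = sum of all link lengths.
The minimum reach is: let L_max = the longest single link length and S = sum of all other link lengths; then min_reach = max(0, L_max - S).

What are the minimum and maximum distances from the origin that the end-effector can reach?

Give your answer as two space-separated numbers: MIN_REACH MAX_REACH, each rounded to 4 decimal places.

Link lengths: [8.1, 10.7, 8.6]
max_reach = 8.1 + 10.7 + 8.6 = 27.4
L_max = max([8.1, 10.7, 8.6]) = 10.7
S (sum of others) = 27.4 - 10.7 = 16.7
min_reach = max(0, 10.7 - 16.7) = max(0, -6) = 0

Answer: 0.0000 27.4000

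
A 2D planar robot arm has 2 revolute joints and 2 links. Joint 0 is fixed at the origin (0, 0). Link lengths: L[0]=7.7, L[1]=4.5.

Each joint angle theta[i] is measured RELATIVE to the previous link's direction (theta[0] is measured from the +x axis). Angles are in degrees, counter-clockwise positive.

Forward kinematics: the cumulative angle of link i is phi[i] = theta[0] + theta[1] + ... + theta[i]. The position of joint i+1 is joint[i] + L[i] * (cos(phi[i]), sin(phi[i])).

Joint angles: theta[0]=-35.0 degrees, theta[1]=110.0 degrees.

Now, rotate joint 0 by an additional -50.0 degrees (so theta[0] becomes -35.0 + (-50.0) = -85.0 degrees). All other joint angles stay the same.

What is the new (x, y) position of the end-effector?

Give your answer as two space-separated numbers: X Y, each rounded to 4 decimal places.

Answer: 4.7495 -5.7689

Derivation:
joint[0] = (0.0000, 0.0000)  (base)
link 0: phi[0] = -85 = -85 deg
  cos(-85 deg) = 0.0872, sin(-85 deg) = -0.9962
  joint[1] = (0.0000, 0.0000) + 7.7 * (0.0872, -0.9962) = (0.0000 + 0.6711, 0.0000 + -7.6707) = (0.6711, -7.6707)
link 1: phi[1] = -85 + 110 = 25 deg
  cos(25 deg) = 0.9063, sin(25 deg) = 0.4226
  joint[2] = (0.6711, -7.6707) + 4.5 * (0.9063, 0.4226) = (0.6711 + 4.0784, -7.6707 + 1.9018) = (4.7495, -5.7689)
End effector: (4.7495, -5.7689)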